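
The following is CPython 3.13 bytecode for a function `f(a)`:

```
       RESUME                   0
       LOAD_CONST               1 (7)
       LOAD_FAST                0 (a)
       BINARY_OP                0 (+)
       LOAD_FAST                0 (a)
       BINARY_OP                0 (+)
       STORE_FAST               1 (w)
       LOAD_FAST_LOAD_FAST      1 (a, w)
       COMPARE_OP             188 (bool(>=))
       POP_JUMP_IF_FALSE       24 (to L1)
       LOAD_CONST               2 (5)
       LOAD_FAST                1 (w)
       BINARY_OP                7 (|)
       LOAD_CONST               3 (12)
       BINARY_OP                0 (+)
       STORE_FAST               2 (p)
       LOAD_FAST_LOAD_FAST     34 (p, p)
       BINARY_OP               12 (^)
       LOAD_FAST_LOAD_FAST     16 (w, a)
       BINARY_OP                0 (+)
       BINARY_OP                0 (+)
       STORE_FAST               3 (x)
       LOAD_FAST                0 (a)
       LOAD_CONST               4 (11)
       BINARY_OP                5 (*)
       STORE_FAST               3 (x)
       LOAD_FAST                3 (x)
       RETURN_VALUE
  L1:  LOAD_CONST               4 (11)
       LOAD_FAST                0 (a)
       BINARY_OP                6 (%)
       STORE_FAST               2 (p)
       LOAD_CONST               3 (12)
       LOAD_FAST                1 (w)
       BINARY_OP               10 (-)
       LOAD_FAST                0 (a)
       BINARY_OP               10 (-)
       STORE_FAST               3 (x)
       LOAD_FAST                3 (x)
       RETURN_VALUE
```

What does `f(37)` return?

LOAD_CONST → push 7. Stack: [7]
LOAD_FAST a → push 37. Stack: [7, 37]
BINARY_OP + → 7 + 37 = 44. Stack: [44]
LOAD_FAST a → push 37. Stack: [44, 37]
BINARY_OP + → 44 + 37 = 81. Stack: [81]
STORE_FAST w → w=81. Stack: []
LOAD_FAST_LOAD_FAST a,w → push 37,81. Stack: [37, 81]
COMPARE_OP bool(>=) → 37 vs 81 = False. Stack: [False]
POP_JUMP_IF_FALSE → pop False; jump. Stack: []
LOAD_CONST → push 11. Stack: [11]
LOAD_FAST a → push 37. Stack: [11, 37]
BINARY_OP % → 11 % 37 = 11. Stack: [11]
STORE_FAST p → p=11. Stack: []
LOAD_CONST → push 12. Stack: [12]
LOAD_FAST w → push 81. Stack: [12, 81]
BINARY_OP - → 12 - 81 = -69. Stack: [-69]
LOAD_FAST a → push 37. Stack: [-69, 37]
BINARY_OP - → -69 - 37 = -106. Stack: [-106]
STORE_FAST x → x=-106. Stack: []
LOAD_FAST x → push -106. Stack: [-106]
RETURN_VALUE → return -106.

-106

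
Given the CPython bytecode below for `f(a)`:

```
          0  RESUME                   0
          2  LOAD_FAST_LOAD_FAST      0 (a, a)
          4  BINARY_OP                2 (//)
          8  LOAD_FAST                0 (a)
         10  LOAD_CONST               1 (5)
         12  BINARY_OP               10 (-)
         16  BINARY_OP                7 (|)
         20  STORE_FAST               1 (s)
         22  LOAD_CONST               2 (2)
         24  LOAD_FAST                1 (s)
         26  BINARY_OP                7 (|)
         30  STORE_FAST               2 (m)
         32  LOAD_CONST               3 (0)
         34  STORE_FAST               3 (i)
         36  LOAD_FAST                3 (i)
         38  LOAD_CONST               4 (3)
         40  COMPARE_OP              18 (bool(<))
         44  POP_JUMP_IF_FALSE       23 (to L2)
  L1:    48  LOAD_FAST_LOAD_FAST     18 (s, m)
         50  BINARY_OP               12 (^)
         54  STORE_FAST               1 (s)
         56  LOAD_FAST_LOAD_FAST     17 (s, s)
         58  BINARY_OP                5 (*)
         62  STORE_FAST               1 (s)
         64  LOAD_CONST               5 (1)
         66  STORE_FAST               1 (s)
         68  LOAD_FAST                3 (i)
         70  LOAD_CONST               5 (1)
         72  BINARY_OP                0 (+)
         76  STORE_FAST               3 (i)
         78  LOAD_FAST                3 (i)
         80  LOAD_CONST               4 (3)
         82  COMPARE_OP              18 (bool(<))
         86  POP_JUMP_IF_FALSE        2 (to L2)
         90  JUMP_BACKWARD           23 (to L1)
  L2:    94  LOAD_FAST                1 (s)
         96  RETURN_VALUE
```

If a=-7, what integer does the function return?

1

LOAD_FAST_LOAD_FAST a,a → push -7,-7
BINARY_OP // → -7 // -7 = 1
LOAD_FAST a → push -7
LOAD_CONST → push 5
BINARY_OP - → -7 - 5 = -12
BINARY_OP | → 1 | -12 = -11
STORE_FAST s → s=-11
LOAD_CONST → push 2
LOAD_FAST s → push -11
BINARY_OP | → 2 | -11 = -9
STORE_FAST m → m=-9
LOAD_CONST → push 0
STORE_FAST i → i=0
LOAD_FAST i → push 0
LOAD_CONST → push 3
COMPARE_OP bool(<) → 0 vs 3 = True
POP_JUMP_IF_FALSE → pop True; no jump
LOAD_FAST_LOAD_FAST s,m → push -11,-9
BINARY_OP ^ → -11 ^ -9 = 2
STORE_FAST s → s=2
LOAD_FAST_LOAD_FAST s,s → push 2,2
BINARY_OP * → 2 * 2 = 4
STORE_FAST s → s=4
LOAD_CONST → push 1
STORE_FAST s → s=1
LOAD_FAST i → push 0
LOAD_CONST → push 1
BINARY_OP + → 0 + 1 = 1
STORE_FAST i → i=1
LOAD_FAST i → push 1
LOAD_CONST → push 3
COMPARE_OP bool(<) → 1 vs 3 = True
POP_JUMP_IF_FALSE → pop True; no jump
LOAD_FAST_LOAD_FAST s,m → push 1,-9
BINARY_OP ^ → 1 ^ -9 = -10
STORE_FAST s → s=-10
LOAD_FAST_LOAD_FAST s,s → push -10,-10
BINARY_OP * → -10 * -10 = 100
STORE_FAST s → s=100
LOAD_CONST → push 1
STORE_FAST s → s=1
LOAD_FAST i → push 1
LOAD_CONST → push 1
BINARY_OP + → 1 + 1 = 2
STORE_FAST i → i=2
LOAD_FAST i → push 2
LOAD_CONST → push 3
COMPARE_OP bool(<) → 2 vs 3 = True
POP_JUMP_IF_FALSE → pop True; no jump
LOAD_FAST_LOAD_FAST s,m → push 1,-9
BINARY_OP ^ → 1 ^ -9 = -10
STORE_FAST s → s=-10
LOAD_FAST_LOAD_FAST s,s → push -10,-10
BINARY_OP * → -10 * -10 = 100
STORE_FAST s → s=100
LOAD_CONST → push 1
STORE_FAST s → s=1
LOAD_FAST i → push 2
LOAD_CONST → push 1
BINARY_OP + → 2 + 1 = 3
STORE_FAST i → i=3
LOAD_FAST i → push 3
LOAD_CONST → push 3
COMPARE_OP bool(<) → 3 vs 3 = False
POP_JUMP_IF_FALSE → pop False; jump
LOAD_FAST s → push 1
RETURN_VALUE → return 1.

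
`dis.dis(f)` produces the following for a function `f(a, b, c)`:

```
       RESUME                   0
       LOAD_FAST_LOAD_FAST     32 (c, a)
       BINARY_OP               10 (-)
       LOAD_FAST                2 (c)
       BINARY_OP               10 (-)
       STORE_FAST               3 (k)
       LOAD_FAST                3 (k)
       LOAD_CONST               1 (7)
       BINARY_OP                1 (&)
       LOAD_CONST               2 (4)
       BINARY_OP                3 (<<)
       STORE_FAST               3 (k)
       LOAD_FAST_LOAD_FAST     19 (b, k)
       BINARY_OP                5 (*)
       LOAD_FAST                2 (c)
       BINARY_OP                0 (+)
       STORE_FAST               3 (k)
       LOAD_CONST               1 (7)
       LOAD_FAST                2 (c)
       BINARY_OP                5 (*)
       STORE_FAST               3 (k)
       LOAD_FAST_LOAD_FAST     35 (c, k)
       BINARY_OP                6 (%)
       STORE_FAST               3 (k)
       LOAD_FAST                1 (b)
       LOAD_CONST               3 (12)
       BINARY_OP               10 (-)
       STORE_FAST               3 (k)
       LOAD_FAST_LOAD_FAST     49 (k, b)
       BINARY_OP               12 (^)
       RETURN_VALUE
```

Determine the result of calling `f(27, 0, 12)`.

LOAD_FAST_LOAD_FAST c,a → push 12,27. Stack: [12, 27]
BINARY_OP - → 12 - 27 = -15. Stack: [-15]
LOAD_FAST c → push 12. Stack: [-15, 12]
BINARY_OP - → -15 - 12 = -27. Stack: [-27]
STORE_FAST k → k=-27. Stack: []
LOAD_FAST k → push -27. Stack: [-27]
LOAD_CONST → push 7. Stack: [-27, 7]
BINARY_OP & → -27 & 7 = 5. Stack: [5]
LOAD_CONST → push 4. Stack: [5, 4]
BINARY_OP << → 5 << 4 = 80. Stack: [80]
STORE_FAST k → k=80. Stack: []
LOAD_FAST_LOAD_FAST b,k → push 0,80. Stack: [0, 80]
BINARY_OP * → 0 * 80 = 0. Stack: [0]
LOAD_FAST c → push 12. Stack: [0, 12]
BINARY_OP + → 0 + 12 = 12. Stack: [12]
STORE_FAST k → k=12. Stack: []
LOAD_CONST → push 7. Stack: [7]
LOAD_FAST c → push 12. Stack: [7, 12]
BINARY_OP * → 7 * 12 = 84. Stack: [84]
STORE_FAST k → k=84. Stack: []
LOAD_FAST_LOAD_FAST c,k → push 12,84. Stack: [12, 84]
BINARY_OP % → 12 % 84 = 12. Stack: [12]
STORE_FAST k → k=12. Stack: []
LOAD_FAST b → push 0. Stack: [0]
LOAD_CONST → push 12. Stack: [0, 12]
BINARY_OP - → 0 - 12 = -12. Stack: [-12]
STORE_FAST k → k=-12. Stack: []
LOAD_FAST_LOAD_FAST k,b → push -12,0. Stack: [-12, 0]
BINARY_OP ^ → -12 ^ 0 = -12. Stack: [-12]
RETURN_VALUE → return -12.

-12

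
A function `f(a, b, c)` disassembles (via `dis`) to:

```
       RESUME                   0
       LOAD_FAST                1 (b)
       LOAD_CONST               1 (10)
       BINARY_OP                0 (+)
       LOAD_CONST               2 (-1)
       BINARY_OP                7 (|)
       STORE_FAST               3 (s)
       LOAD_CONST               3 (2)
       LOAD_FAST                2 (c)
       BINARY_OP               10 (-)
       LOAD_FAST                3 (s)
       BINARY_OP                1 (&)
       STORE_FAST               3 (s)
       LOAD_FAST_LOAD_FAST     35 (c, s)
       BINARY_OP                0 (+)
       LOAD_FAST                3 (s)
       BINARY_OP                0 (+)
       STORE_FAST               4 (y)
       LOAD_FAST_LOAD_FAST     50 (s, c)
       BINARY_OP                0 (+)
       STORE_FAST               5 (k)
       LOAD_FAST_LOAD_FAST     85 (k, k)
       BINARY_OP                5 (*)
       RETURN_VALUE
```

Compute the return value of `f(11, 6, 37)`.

4

LOAD_FAST b → push 6. Stack: [6]
LOAD_CONST → push 10. Stack: [6, 10]
BINARY_OP + → 6 + 10 = 16. Stack: [16]
LOAD_CONST → push -1. Stack: [16, -1]
BINARY_OP | → 16 | -1 = -1. Stack: [-1]
STORE_FAST s → s=-1. Stack: []
LOAD_CONST → push 2. Stack: [2]
LOAD_FAST c → push 37. Stack: [2, 37]
BINARY_OP - → 2 - 37 = -35. Stack: [-35]
LOAD_FAST s → push -1. Stack: [-35, -1]
BINARY_OP & → -35 & -1 = -35. Stack: [-35]
STORE_FAST s → s=-35. Stack: []
LOAD_FAST_LOAD_FAST c,s → push 37,-35. Stack: [37, -35]
BINARY_OP + → 37 + -35 = 2. Stack: [2]
LOAD_FAST s → push -35. Stack: [2, -35]
BINARY_OP + → 2 + -35 = -33. Stack: [-33]
STORE_FAST y → y=-33. Stack: []
LOAD_FAST_LOAD_FAST s,c → push -35,37. Stack: [-35, 37]
BINARY_OP + → -35 + 37 = 2. Stack: [2]
STORE_FAST k → k=2. Stack: []
LOAD_FAST_LOAD_FAST k,k → push 2,2. Stack: [2, 2]
BINARY_OP * → 2 * 2 = 4. Stack: [4]
RETURN_VALUE → return 4.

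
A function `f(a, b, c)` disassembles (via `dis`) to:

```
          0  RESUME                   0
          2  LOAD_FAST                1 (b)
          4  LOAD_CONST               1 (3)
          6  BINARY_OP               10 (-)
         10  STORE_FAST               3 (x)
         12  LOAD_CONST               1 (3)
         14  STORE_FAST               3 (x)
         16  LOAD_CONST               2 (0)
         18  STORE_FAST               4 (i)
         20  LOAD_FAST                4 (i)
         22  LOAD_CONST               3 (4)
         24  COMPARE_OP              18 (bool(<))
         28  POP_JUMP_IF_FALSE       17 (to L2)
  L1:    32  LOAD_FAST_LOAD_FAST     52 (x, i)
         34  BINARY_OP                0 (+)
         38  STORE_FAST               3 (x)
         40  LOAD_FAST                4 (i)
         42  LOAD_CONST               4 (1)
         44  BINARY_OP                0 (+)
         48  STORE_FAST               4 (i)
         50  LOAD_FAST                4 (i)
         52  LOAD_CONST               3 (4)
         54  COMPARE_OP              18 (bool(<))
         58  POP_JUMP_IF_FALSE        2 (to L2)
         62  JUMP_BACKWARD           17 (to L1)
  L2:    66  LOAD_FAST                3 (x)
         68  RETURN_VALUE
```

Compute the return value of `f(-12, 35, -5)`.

LOAD_FAST b → push 35. Stack: [35]
LOAD_CONST → push 3. Stack: [35, 3]
BINARY_OP - → 35 - 3 = 32. Stack: [32]
STORE_FAST x → x=32. Stack: []
LOAD_CONST → push 3. Stack: [3]
STORE_FAST x → x=3. Stack: []
LOAD_CONST → push 0. Stack: [0]
STORE_FAST i → i=0. Stack: []
LOAD_FAST i → push 0. Stack: [0]
LOAD_CONST → push 4. Stack: [0, 4]
COMPARE_OP bool(<) → 0 vs 4 = True. Stack: [True]
POP_JUMP_IF_FALSE → pop True; no jump. Stack: []
LOAD_FAST_LOAD_FAST x,i → push 3,0. Stack: [3, 0]
BINARY_OP + → 3 + 0 = 3. Stack: [3]
STORE_FAST x → x=3. Stack: []
LOAD_FAST i → push 0. Stack: [0]
LOAD_CONST → push 1. Stack: [0, 1]
BINARY_OP + → 0 + 1 = 1. Stack: [1]
STORE_FAST i → i=1. Stack: []
LOAD_FAST i → push 1. Stack: [1]
LOAD_CONST → push 4. Stack: [1, 4]
COMPARE_OP bool(<) → 1 vs 4 = True. Stack: [True]
POP_JUMP_IF_FALSE → pop True; no jump. Stack: []
LOAD_FAST_LOAD_FAST x,i → push 3,1. Stack: [3, 1]
BINARY_OP + → 3 + 1 = 4. Stack: [4]
STORE_FAST x → x=4. Stack: []
LOAD_FAST i → push 1. Stack: [1]
LOAD_CONST → push 1. Stack: [1, 1]
BINARY_OP + → 1 + 1 = 2. Stack: [2]
STORE_FAST i → i=2. Stack: []
LOAD_FAST i → push 2. Stack: [2]
LOAD_CONST → push 4. Stack: [2, 4]
COMPARE_OP bool(<) → 2 vs 4 = True. Stack: [True]
POP_JUMP_IF_FALSE → pop True; no jump. Stack: []
LOAD_FAST_LOAD_FAST x,i → push 4,2. Stack: [4, 2]
BINARY_OP + → 4 + 2 = 6. Stack: [6]
STORE_FAST x → x=6. Stack: []
LOAD_FAST i → push 2. Stack: [2]
LOAD_CONST → push 1. Stack: [2, 1]
BINARY_OP + → 2 + 1 = 3. Stack: [3]
STORE_FAST i → i=3. Stack: []
LOAD_FAST i → push 3. Stack: [3]
LOAD_CONST → push 4. Stack: [3, 4]
COMPARE_OP bool(<) → 3 vs 4 = True. Stack: [True]
POP_JUMP_IF_FALSE → pop True; no jump. Stack: []
LOAD_FAST_LOAD_FAST x,i → push 6,3. Stack: [6, 3]
BINARY_OP + → 6 + 3 = 9. Stack: [9]
STORE_FAST x → x=9. Stack: []
LOAD_FAST i → push 3. Stack: [3]
LOAD_CONST → push 1. Stack: [3, 1]
BINARY_OP + → 3 + 1 = 4. Stack: [4]
STORE_FAST i → i=4. Stack: []
LOAD_FAST i → push 4. Stack: [4]
LOAD_CONST → push 4. Stack: [4, 4]
COMPARE_OP bool(<) → 4 vs 4 = False. Stack: [False]
POP_JUMP_IF_FALSE → pop False; jump. Stack: []
LOAD_FAST x → push 9. Stack: [9]
RETURN_VALUE → return 9.

9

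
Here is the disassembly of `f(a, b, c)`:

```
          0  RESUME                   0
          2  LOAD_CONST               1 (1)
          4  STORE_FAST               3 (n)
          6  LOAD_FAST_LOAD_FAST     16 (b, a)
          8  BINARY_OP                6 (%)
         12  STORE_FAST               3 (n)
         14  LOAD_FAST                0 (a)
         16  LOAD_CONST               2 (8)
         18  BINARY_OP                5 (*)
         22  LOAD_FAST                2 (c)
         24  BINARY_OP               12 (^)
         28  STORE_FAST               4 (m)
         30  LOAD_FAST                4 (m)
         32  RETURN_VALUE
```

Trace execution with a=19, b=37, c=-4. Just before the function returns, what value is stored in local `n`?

18

LOAD_CONST → push 1. Stack: [1]
STORE_FAST n → n=1. Stack: []
LOAD_FAST_LOAD_FAST b,a → push 37,19. Stack: [37, 19]
BINARY_OP % → 37 % 19 = 18. Stack: [18]
STORE_FAST n → n=18. Stack: []
LOAD_FAST a → push 19. Stack: [19]
LOAD_CONST → push 8. Stack: [19, 8]
BINARY_OP * → 19 * 8 = 152. Stack: [152]
LOAD_FAST c → push -4. Stack: [152, -4]
BINARY_OP ^ → 152 ^ -4 = -156. Stack: [-156]
STORE_FAST m → m=-156. Stack: []
LOAD_FAST m → push -156. Stack: [-156]
RETURN_VALUE → return -156.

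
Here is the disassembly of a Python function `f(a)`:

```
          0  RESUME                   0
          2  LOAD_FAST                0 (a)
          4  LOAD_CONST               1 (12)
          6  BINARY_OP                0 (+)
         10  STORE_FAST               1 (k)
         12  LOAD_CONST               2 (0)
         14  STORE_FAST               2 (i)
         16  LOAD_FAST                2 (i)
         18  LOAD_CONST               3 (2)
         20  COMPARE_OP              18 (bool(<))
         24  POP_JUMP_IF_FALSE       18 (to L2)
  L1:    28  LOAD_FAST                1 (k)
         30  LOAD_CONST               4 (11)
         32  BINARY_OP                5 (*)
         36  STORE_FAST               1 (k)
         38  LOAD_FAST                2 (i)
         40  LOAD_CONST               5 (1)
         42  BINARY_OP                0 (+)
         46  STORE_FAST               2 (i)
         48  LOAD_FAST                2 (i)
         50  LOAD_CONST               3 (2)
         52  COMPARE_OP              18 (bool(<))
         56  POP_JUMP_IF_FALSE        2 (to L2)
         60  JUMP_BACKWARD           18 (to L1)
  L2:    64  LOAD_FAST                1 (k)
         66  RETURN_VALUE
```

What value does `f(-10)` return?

LOAD_FAST a → push -10. Stack: [-10]
LOAD_CONST → push 12. Stack: [-10, 12]
BINARY_OP + → -10 + 12 = 2. Stack: [2]
STORE_FAST k → k=2. Stack: []
LOAD_CONST → push 0. Stack: [0]
STORE_FAST i → i=0. Stack: []
LOAD_FAST i → push 0. Stack: [0]
LOAD_CONST → push 2. Stack: [0, 2]
COMPARE_OP bool(<) → 0 vs 2 = True. Stack: [True]
POP_JUMP_IF_FALSE → pop True; no jump. Stack: []
LOAD_FAST k → push 2. Stack: [2]
LOAD_CONST → push 11. Stack: [2, 11]
BINARY_OP * → 2 * 11 = 22. Stack: [22]
STORE_FAST k → k=22. Stack: []
LOAD_FAST i → push 0. Stack: [0]
LOAD_CONST → push 1. Stack: [0, 1]
BINARY_OP + → 0 + 1 = 1. Stack: [1]
STORE_FAST i → i=1. Stack: []
LOAD_FAST i → push 1. Stack: [1]
LOAD_CONST → push 2. Stack: [1, 2]
COMPARE_OP bool(<) → 1 vs 2 = True. Stack: [True]
POP_JUMP_IF_FALSE → pop True; no jump. Stack: []
LOAD_FAST k → push 22. Stack: [22]
LOAD_CONST → push 11. Stack: [22, 11]
BINARY_OP * → 22 * 11 = 242. Stack: [242]
STORE_FAST k → k=242. Stack: []
LOAD_FAST i → push 1. Stack: [1]
LOAD_CONST → push 1. Stack: [1, 1]
BINARY_OP + → 1 + 1 = 2. Stack: [2]
STORE_FAST i → i=2. Stack: []
LOAD_FAST i → push 2. Stack: [2]
LOAD_CONST → push 2. Stack: [2, 2]
COMPARE_OP bool(<) → 2 vs 2 = False. Stack: [False]
POP_JUMP_IF_FALSE → pop False; jump. Stack: []
LOAD_FAST k → push 242. Stack: [242]
RETURN_VALUE → return 242.

242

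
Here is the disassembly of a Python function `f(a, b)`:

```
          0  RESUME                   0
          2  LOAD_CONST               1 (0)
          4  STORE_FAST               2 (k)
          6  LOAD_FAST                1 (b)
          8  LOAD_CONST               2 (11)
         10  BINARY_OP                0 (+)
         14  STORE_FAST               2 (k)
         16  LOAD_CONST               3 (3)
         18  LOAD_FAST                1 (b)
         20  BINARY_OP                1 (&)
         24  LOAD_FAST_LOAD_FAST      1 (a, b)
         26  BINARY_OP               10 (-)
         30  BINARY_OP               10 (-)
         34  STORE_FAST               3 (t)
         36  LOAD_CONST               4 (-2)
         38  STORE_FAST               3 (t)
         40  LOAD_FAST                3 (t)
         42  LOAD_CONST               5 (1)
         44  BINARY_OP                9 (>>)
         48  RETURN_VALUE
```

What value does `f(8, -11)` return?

-1

LOAD_CONST → push 0. Stack: [0]
STORE_FAST k → k=0. Stack: []
LOAD_FAST b → push -11. Stack: [-11]
LOAD_CONST → push 11. Stack: [-11, 11]
BINARY_OP + → -11 + 11 = 0. Stack: [0]
STORE_FAST k → k=0. Stack: []
LOAD_CONST → push 3. Stack: [3]
LOAD_FAST b → push -11. Stack: [3, -11]
BINARY_OP & → 3 & -11 = 1. Stack: [1]
LOAD_FAST_LOAD_FAST a,b → push 8,-11. Stack: [1, 8, -11]
BINARY_OP - → 8 - -11 = 19. Stack: [1, 19]
BINARY_OP - → 1 - 19 = -18. Stack: [-18]
STORE_FAST t → t=-18. Stack: []
LOAD_CONST → push -2. Stack: [-2]
STORE_FAST t → t=-2. Stack: []
LOAD_FAST t → push -2. Stack: [-2]
LOAD_CONST → push 1. Stack: [-2, 1]
BINARY_OP >> → -2 >> 1 = -1. Stack: [-1]
RETURN_VALUE → return -1.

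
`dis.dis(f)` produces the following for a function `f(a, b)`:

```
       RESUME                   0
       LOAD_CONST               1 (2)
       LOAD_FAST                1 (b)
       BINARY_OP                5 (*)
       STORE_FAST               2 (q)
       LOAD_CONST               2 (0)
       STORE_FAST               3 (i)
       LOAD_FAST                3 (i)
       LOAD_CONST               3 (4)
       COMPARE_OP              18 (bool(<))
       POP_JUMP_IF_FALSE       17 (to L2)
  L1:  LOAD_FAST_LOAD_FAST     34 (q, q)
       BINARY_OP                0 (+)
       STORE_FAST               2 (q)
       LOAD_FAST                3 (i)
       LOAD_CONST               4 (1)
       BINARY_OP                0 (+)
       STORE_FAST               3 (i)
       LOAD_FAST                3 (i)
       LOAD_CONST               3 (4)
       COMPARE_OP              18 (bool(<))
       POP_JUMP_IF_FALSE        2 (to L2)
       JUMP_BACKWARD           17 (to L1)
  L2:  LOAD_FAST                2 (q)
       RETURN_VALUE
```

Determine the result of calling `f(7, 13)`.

LOAD_CONST → push 2. Stack: [2]
LOAD_FAST b → push 13. Stack: [2, 13]
BINARY_OP * → 2 * 13 = 26. Stack: [26]
STORE_FAST q → q=26. Stack: []
LOAD_CONST → push 0. Stack: [0]
STORE_FAST i → i=0. Stack: []
LOAD_FAST i → push 0. Stack: [0]
LOAD_CONST → push 4. Stack: [0, 4]
COMPARE_OP bool(<) → 0 vs 4 = True. Stack: [True]
POP_JUMP_IF_FALSE → pop True; no jump. Stack: []
LOAD_FAST_LOAD_FAST q,q → push 26,26. Stack: [26, 26]
BINARY_OP + → 26 + 26 = 52. Stack: [52]
STORE_FAST q → q=52. Stack: []
LOAD_FAST i → push 0. Stack: [0]
LOAD_CONST → push 1. Stack: [0, 1]
BINARY_OP + → 0 + 1 = 1. Stack: [1]
STORE_FAST i → i=1. Stack: []
LOAD_FAST i → push 1. Stack: [1]
LOAD_CONST → push 4. Stack: [1, 4]
COMPARE_OP bool(<) → 1 vs 4 = True. Stack: [True]
POP_JUMP_IF_FALSE → pop True; no jump. Stack: []
LOAD_FAST_LOAD_FAST q,q → push 52,52. Stack: [52, 52]
BINARY_OP + → 52 + 52 = 104. Stack: [104]
STORE_FAST q → q=104. Stack: []
LOAD_FAST i → push 1. Stack: [1]
LOAD_CONST → push 1. Stack: [1, 1]
BINARY_OP + → 1 + 1 = 2. Stack: [2]
STORE_FAST i → i=2. Stack: []
LOAD_FAST i → push 2. Stack: [2]
LOAD_CONST → push 4. Stack: [2, 4]
COMPARE_OP bool(<) → 2 vs 4 = True. Stack: [True]
POP_JUMP_IF_FALSE → pop True; no jump. Stack: []
LOAD_FAST_LOAD_FAST q,q → push 104,104. Stack: [104, 104]
BINARY_OP + → 104 + 104 = 208. Stack: [208]
STORE_FAST q → q=208. Stack: []
LOAD_FAST i → push 2. Stack: [2]
LOAD_CONST → push 1. Stack: [2, 1]
BINARY_OP + → 2 + 1 = 3. Stack: [3]
STORE_FAST i → i=3. Stack: []
LOAD_FAST i → push 3. Stack: [3]
LOAD_CONST → push 4. Stack: [3, 4]
COMPARE_OP bool(<) → 3 vs 4 = True. Stack: [True]
POP_JUMP_IF_FALSE → pop True; no jump. Stack: []
LOAD_FAST_LOAD_FAST q,q → push 208,208. Stack: [208, 208]
BINARY_OP + → 208 + 208 = 416. Stack: [416]
STORE_FAST q → q=416. Stack: []
LOAD_FAST i → push 3. Stack: [3]
LOAD_CONST → push 1. Stack: [3, 1]
BINARY_OP + → 3 + 1 = 4. Stack: [4]
STORE_FAST i → i=4. Stack: []
LOAD_FAST i → push 4. Stack: [4]
LOAD_CONST → push 4. Stack: [4, 4]
COMPARE_OP bool(<) → 4 vs 4 = False. Stack: [False]
POP_JUMP_IF_FALSE → pop False; jump. Stack: []
LOAD_FAST q → push 416. Stack: [416]
RETURN_VALUE → return 416.

416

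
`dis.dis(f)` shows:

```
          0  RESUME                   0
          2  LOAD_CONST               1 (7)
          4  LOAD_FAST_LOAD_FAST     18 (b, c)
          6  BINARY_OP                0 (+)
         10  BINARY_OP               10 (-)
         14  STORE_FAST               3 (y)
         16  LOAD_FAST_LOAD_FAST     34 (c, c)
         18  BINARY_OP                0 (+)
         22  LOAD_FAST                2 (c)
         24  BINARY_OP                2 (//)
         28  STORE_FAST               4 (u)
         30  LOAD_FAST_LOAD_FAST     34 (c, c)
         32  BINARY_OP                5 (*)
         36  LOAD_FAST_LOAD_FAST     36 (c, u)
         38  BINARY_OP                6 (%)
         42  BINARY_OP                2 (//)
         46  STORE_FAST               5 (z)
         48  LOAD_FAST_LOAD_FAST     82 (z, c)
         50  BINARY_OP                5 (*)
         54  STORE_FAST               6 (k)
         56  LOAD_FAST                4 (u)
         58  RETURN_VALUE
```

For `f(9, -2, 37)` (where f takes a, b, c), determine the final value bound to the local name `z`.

1369

LOAD_CONST → push 7. Stack: [7]
LOAD_FAST_LOAD_FAST b,c → push -2,37. Stack: [7, -2, 37]
BINARY_OP + → -2 + 37 = 35. Stack: [7, 35]
BINARY_OP - → 7 - 35 = -28. Stack: [-28]
STORE_FAST y → y=-28. Stack: []
LOAD_FAST_LOAD_FAST c,c → push 37,37. Stack: [37, 37]
BINARY_OP + → 37 + 37 = 74. Stack: [74]
LOAD_FAST c → push 37. Stack: [74, 37]
BINARY_OP // → 74 // 37 = 2. Stack: [2]
STORE_FAST u → u=2. Stack: []
LOAD_FAST_LOAD_FAST c,c → push 37,37. Stack: [37, 37]
BINARY_OP * → 37 * 37 = 1369. Stack: [1369]
LOAD_FAST_LOAD_FAST c,u → push 37,2. Stack: [1369, 37, 2]
BINARY_OP % → 37 % 2 = 1. Stack: [1369, 1]
BINARY_OP // → 1369 // 1 = 1369. Stack: [1369]
STORE_FAST z → z=1369. Stack: []
LOAD_FAST_LOAD_FAST z,c → push 1369,37. Stack: [1369, 37]
BINARY_OP * → 1369 * 37 = 50653. Stack: [50653]
STORE_FAST k → k=50653. Stack: []
LOAD_FAST u → push 2. Stack: [2]
RETURN_VALUE → return 2.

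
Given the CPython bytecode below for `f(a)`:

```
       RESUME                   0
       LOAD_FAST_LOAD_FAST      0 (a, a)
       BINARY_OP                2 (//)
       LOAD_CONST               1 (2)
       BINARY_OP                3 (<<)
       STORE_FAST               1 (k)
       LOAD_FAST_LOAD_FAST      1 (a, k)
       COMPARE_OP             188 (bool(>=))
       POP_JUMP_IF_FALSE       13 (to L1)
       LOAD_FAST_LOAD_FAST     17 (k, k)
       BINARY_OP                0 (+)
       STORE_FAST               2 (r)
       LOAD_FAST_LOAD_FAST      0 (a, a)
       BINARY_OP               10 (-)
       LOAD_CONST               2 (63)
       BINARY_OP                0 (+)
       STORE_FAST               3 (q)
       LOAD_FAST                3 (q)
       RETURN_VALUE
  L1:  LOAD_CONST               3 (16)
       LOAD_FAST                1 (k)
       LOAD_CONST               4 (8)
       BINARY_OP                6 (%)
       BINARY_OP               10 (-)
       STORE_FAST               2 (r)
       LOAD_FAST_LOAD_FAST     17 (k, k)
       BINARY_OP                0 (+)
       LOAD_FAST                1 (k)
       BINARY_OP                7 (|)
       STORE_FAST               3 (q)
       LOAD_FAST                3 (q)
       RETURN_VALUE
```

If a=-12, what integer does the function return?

LOAD_FAST_LOAD_FAST a,a → push -12,-12. Stack: [-12, -12]
BINARY_OP // → -12 // -12 = 1. Stack: [1]
LOAD_CONST → push 2. Stack: [1, 2]
BINARY_OP << → 1 << 2 = 4. Stack: [4]
STORE_FAST k → k=4. Stack: []
LOAD_FAST_LOAD_FAST a,k → push -12,4. Stack: [-12, 4]
COMPARE_OP bool(>=) → -12 vs 4 = False. Stack: [False]
POP_JUMP_IF_FALSE → pop False; jump. Stack: []
LOAD_CONST → push 16. Stack: [16]
LOAD_FAST k → push 4. Stack: [16, 4]
LOAD_CONST → push 8. Stack: [16, 4, 8]
BINARY_OP % → 4 % 8 = 4. Stack: [16, 4]
BINARY_OP - → 16 - 4 = 12. Stack: [12]
STORE_FAST r → r=12. Stack: []
LOAD_FAST_LOAD_FAST k,k → push 4,4. Stack: [4, 4]
BINARY_OP + → 4 + 4 = 8. Stack: [8]
LOAD_FAST k → push 4. Stack: [8, 4]
BINARY_OP | → 8 | 4 = 12. Stack: [12]
STORE_FAST q → q=12. Stack: []
LOAD_FAST q → push 12. Stack: [12]
RETURN_VALUE → return 12.

12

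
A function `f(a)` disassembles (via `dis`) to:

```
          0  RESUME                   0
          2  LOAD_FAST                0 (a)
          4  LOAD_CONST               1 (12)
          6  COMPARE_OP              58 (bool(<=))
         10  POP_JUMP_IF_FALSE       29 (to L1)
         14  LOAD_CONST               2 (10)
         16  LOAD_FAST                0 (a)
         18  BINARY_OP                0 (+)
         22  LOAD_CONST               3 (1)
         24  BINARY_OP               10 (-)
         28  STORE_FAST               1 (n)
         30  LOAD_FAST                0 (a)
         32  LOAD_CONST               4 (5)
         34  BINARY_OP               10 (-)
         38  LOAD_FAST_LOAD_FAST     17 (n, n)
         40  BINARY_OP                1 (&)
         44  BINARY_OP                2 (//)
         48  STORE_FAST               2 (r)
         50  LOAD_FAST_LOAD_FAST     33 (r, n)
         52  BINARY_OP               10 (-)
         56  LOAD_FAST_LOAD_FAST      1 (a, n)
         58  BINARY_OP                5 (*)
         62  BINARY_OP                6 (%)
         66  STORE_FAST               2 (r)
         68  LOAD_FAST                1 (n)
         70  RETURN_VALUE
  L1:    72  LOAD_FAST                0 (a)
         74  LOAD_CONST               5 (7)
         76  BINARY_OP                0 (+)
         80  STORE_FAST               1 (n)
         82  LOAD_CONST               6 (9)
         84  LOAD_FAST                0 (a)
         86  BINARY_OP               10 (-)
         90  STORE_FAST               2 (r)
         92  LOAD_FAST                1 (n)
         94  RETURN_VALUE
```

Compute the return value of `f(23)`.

LOAD_FAST a → push 23. Stack: [23]
LOAD_CONST → push 12. Stack: [23, 12]
COMPARE_OP bool(<=) → 23 vs 12 = False. Stack: [False]
POP_JUMP_IF_FALSE → pop False; jump. Stack: []
LOAD_FAST a → push 23. Stack: [23]
LOAD_CONST → push 7. Stack: [23, 7]
BINARY_OP + → 23 + 7 = 30. Stack: [30]
STORE_FAST n → n=30. Stack: []
LOAD_CONST → push 9. Stack: [9]
LOAD_FAST a → push 23. Stack: [9, 23]
BINARY_OP - → 9 - 23 = -14. Stack: [-14]
STORE_FAST r → r=-14. Stack: []
LOAD_FAST n → push 30. Stack: [30]
RETURN_VALUE → return 30.

30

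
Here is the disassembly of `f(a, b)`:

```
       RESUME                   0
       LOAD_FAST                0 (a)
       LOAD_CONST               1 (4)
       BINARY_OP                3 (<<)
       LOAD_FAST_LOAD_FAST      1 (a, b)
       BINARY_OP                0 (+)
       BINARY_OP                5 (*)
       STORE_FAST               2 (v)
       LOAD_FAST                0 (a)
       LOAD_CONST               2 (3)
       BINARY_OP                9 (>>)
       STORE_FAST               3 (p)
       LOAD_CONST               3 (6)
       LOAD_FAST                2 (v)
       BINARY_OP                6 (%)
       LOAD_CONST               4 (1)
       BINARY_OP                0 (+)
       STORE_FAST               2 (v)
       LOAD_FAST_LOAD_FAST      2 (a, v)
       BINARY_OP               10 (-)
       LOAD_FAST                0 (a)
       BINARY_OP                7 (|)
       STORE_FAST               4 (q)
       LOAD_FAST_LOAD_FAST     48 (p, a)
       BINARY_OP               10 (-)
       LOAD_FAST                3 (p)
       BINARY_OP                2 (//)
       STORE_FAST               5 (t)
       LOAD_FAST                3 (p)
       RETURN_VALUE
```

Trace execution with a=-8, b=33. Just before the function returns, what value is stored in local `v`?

LOAD_FAST a → push -8. Stack: [-8]
LOAD_CONST → push 4. Stack: [-8, 4]
BINARY_OP << → -8 << 4 = -128. Stack: [-128]
LOAD_FAST_LOAD_FAST a,b → push -8,33. Stack: [-128, -8, 33]
BINARY_OP + → -8 + 33 = 25. Stack: [-128, 25]
BINARY_OP * → -128 * 25 = -3200. Stack: [-3200]
STORE_FAST v → v=-3200. Stack: []
LOAD_FAST a → push -8. Stack: [-8]
LOAD_CONST → push 3. Stack: [-8, 3]
BINARY_OP >> → -8 >> 3 = -1. Stack: [-1]
STORE_FAST p → p=-1. Stack: []
LOAD_CONST → push 6. Stack: [6]
LOAD_FAST v → push -3200. Stack: [6, -3200]
BINARY_OP % → 6 % -3200 = -3194. Stack: [-3194]
LOAD_CONST → push 1. Stack: [-3194, 1]
BINARY_OP + → -3194 + 1 = -3193. Stack: [-3193]
STORE_FAST v → v=-3193. Stack: []
LOAD_FAST_LOAD_FAST a,v → push -8,-3193. Stack: [-8, -3193]
BINARY_OP - → -8 - -3193 = 3185. Stack: [3185]
LOAD_FAST a → push -8. Stack: [3185, -8]
BINARY_OP | → 3185 | -8 = -7. Stack: [-7]
STORE_FAST q → q=-7. Stack: []
LOAD_FAST_LOAD_FAST p,a → push -1,-8. Stack: [-1, -8]
BINARY_OP - → -1 - -8 = 7. Stack: [7]
LOAD_FAST p → push -1. Stack: [7, -1]
BINARY_OP // → 7 // -1 = -7. Stack: [-7]
STORE_FAST t → t=-7. Stack: []
LOAD_FAST p → push -1. Stack: [-1]
RETURN_VALUE → return -1.

-3193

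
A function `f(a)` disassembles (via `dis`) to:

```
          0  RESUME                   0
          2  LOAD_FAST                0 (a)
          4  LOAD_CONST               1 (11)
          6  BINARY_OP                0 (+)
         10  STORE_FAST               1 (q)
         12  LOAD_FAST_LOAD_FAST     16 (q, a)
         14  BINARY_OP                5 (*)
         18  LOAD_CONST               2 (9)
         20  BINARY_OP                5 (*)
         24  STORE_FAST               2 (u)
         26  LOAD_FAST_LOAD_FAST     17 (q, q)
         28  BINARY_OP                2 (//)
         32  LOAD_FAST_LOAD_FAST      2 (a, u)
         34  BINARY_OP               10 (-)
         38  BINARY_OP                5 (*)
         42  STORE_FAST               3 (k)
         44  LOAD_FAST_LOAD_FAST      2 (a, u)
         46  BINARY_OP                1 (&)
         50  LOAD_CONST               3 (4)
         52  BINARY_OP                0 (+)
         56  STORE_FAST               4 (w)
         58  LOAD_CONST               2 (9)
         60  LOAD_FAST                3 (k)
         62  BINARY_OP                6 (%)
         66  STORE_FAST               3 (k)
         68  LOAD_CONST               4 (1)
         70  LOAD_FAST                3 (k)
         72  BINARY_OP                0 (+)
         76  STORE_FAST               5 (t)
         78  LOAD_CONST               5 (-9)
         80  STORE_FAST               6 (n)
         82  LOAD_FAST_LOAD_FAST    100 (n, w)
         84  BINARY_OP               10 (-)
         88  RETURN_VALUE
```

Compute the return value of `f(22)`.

-19

LOAD_FAST a → push 22. Stack: [22]
LOAD_CONST → push 11. Stack: [22, 11]
BINARY_OP + → 22 + 11 = 33. Stack: [33]
STORE_FAST q → q=33. Stack: []
LOAD_FAST_LOAD_FAST q,a → push 33,22. Stack: [33, 22]
BINARY_OP * → 33 * 22 = 726. Stack: [726]
LOAD_CONST → push 9. Stack: [726, 9]
BINARY_OP * → 726 * 9 = 6534. Stack: [6534]
STORE_FAST u → u=6534. Stack: []
LOAD_FAST_LOAD_FAST q,q → push 33,33. Stack: [33, 33]
BINARY_OP // → 33 // 33 = 1. Stack: [1]
LOAD_FAST_LOAD_FAST a,u → push 22,6534. Stack: [1, 22, 6534]
BINARY_OP - → 22 - 6534 = -6512. Stack: [1, -6512]
BINARY_OP * → 1 * -6512 = -6512. Stack: [-6512]
STORE_FAST k → k=-6512. Stack: []
LOAD_FAST_LOAD_FAST a,u → push 22,6534. Stack: [22, 6534]
BINARY_OP & → 22 & 6534 = 6. Stack: [6]
LOAD_CONST → push 4. Stack: [6, 4]
BINARY_OP + → 6 + 4 = 10. Stack: [10]
STORE_FAST w → w=10. Stack: []
LOAD_CONST → push 9. Stack: [9]
LOAD_FAST k → push -6512. Stack: [9, -6512]
BINARY_OP % → 9 % -6512 = -6503. Stack: [-6503]
STORE_FAST k → k=-6503. Stack: []
LOAD_CONST → push 1. Stack: [1]
LOAD_FAST k → push -6503. Stack: [1, -6503]
BINARY_OP + → 1 + -6503 = -6502. Stack: [-6502]
STORE_FAST t → t=-6502. Stack: []
LOAD_CONST → push -9. Stack: [-9]
STORE_FAST n → n=-9. Stack: []
LOAD_FAST_LOAD_FAST n,w → push -9,10. Stack: [-9, 10]
BINARY_OP - → -9 - 10 = -19. Stack: [-19]
RETURN_VALUE → return -19.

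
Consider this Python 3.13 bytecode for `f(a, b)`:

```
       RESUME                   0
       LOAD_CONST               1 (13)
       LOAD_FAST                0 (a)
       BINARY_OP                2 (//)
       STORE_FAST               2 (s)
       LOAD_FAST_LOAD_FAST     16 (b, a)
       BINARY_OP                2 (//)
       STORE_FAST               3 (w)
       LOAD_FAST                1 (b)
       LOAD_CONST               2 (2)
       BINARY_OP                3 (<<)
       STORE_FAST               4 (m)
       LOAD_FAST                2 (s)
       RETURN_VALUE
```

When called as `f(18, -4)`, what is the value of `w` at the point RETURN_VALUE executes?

-1

LOAD_CONST → push 13. Stack: [13]
LOAD_FAST a → push 18. Stack: [13, 18]
BINARY_OP // → 13 // 18 = 0. Stack: [0]
STORE_FAST s → s=0. Stack: []
LOAD_FAST_LOAD_FAST b,a → push -4,18. Stack: [-4, 18]
BINARY_OP // → -4 // 18 = -1. Stack: [-1]
STORE_FAST w → w=-1. Stack: []
LOAD_FAST b → push -4. Stack: [-4]
LOAD_CONST → push 2. Stack: [-4, 2]
BINARY_OP << → -4 << 2 = -16. Stack: [-16]
STORE_FAST m → m=-16. Stack: []
LOAD_FAST s → push 0. Stack: [0]
RETURN_VALUE → return 0.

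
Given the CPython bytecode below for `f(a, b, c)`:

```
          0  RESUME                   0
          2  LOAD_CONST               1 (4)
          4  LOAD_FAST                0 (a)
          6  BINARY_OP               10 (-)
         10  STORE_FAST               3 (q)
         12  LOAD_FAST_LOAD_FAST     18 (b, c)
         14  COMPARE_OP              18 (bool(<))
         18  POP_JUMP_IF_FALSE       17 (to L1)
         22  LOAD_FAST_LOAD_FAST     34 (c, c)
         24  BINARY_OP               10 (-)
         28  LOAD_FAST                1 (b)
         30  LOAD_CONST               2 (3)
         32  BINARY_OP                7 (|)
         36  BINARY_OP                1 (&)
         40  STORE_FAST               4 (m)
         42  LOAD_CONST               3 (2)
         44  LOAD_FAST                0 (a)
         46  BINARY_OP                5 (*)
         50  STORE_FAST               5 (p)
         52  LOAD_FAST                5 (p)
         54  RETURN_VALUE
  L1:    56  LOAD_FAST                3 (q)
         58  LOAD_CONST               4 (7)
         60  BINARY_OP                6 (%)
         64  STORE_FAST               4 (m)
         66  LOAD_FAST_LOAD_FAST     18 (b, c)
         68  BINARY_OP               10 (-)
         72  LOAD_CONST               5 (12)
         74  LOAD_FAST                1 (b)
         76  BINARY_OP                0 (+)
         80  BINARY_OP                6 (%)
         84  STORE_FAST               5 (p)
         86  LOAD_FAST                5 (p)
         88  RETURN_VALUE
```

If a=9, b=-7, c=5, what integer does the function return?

18

LOAD_CONST → push 4. Stack: [4]
LOAD_FAST a → push 9. Stack: [4, 9]
BINARY_OP - → 4 - 9 = -5. Stack: [-5]
STORE_FAST q → q=-5. Stack: []
LOAD_FAST_LOAD_FAST b,c → push -7,5. Stack: [-7, 5]
COMPARE_OP bool(<) → -7 vs 5 = True. Stack: [True]
POP_JUMP_IF_FALSE → pop True; no jump. Stack: []
LOAD_FAST_LOAD_FAST c,c → push 5,5. Stack: [5, 5]
BINARY_OP - → 5 - 5 = 0. Stack: [0]
LOAD_FAST b → push -7. Stack: [0, -7]
LOAD_CONST → push 3. Stack: [0, -7, 3]
BINARY_OP | → -7 | 3 = -5. Stack: [0, -5]
BINARY_OP & → 0 & -5 = 0. Stack: [0]
STORE_FAST m → m=0. Stack: []
LOAD_CONST → push 2. Stack: [2]
LOAD_FAST a → push 9. Stack: [2, 9]
BINARY_OP * → 2 * 9 = 18. Stack: [18]
STORE_FAST p → p=18. Stack: []
LOAD_FAST p → push 18. Stack: [18]
RETURN_VALUE → return 18.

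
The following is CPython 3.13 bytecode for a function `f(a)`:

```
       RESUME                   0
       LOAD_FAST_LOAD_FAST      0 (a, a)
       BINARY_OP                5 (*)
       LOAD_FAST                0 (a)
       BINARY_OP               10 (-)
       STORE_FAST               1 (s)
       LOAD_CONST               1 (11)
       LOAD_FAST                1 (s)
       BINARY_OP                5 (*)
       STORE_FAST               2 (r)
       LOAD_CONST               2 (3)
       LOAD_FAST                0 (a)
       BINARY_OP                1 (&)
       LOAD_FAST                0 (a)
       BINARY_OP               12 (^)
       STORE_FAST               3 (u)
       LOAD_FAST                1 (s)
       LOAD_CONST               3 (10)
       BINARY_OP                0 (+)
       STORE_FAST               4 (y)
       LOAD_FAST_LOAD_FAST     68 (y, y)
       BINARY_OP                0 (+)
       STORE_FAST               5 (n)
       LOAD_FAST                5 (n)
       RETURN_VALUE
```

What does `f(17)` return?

564

LOAD_FAST_LOAD_FAST a,a → push 17,17. Stack: [17, 17]
BINARY_OP * → 17 * 17 = 289. Stack: [289]
LOAD_FAST a → push 17. Stack: [289, 17]
BINARY_OP - → 289 - 17 = 272. Stack: [272]
STORE_FAST s → s=272. Stack: []
LOAD_CONST → push 11. Stack: [11]
LOAD_FAST s → push 272. Stack: [11, 272]
BINARY_OP * → 11 * 272 = 2992. Stack: [2992]
STORE_FAST r → r=2992. Stack: []
LOAD_CONST → push 3. Stack: [3]
LOAD_FAST a → push 17. Stack: [3, 17]
BINARY_OP & → 3 & 17 = 1. Stack: [1]
LOAD_FAST a → push 17. Stack: [1, 17]
BINARY_OP ^ → 1 ^ 17 = 16. Stack: [16]
STORE_FAST u → u=16. Stack: []
LOAD_FAST s → push 272. Stack: [272]
LOAD_CONST → push 10. Stack: [272, 10]
BINARY_OP + → 272 + 10 = 282. Stack: [282]
STORE_FAST y → y=282. Stack: []
LOAD_FAST_LOAD_FAST y,y → push 282,282. Stack: [282, 282]
BINARY_OP + → 282 + 282 = 564. Stack: [564]
STORE_FAST n → n=564. Stack: []
LOAD_FAST n → push 564. Stack: [564]
RETURN_VALUE → return 564.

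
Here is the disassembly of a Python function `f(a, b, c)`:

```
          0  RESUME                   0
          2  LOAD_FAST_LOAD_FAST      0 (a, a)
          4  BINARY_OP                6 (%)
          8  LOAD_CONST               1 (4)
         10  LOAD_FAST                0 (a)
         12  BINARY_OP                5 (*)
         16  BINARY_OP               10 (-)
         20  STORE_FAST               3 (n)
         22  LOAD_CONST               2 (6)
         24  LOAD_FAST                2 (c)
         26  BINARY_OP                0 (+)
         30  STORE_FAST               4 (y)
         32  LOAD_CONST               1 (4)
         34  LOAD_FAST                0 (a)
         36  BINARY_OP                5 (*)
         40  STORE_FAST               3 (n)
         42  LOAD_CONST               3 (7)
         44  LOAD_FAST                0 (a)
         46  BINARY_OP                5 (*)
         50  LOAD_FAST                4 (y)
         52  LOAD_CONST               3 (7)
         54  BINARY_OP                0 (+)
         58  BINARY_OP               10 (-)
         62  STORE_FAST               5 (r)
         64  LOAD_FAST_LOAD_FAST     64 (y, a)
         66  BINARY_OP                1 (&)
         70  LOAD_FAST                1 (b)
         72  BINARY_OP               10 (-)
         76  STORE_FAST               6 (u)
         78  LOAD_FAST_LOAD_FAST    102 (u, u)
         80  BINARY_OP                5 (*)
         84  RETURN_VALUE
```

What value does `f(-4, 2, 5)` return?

LOAD_FAST_LOAD_FAST a,a → push -4,-4. Stack: [-4, -4]
BINARY_OP % → -4 % -4 = 0. Stack: [0]
LOAD_CONST → push 4. Stack: [0, 4]
LOAD_FAST a → push -4. Stack: [0, 4, -4]
BINARY_OP * → 4 * -4 = -16. Stack: [0, -16]
BINARY_OP - → 0 - -16 = 16. Stack: [16]
STORE_FAST n → n=16. Stack: []
LOAD_CONST → push 6. Stack: [6]
LOAD_FAST c → push 5. Stack: [6, 5]
BINARY_OP + → 6 + 5 = 11. Stack: [11]
STORE_FAST y → y=11. Stack: []
LOAD_CONST → push 4. Stack: [4]
LOAD_FAST a → push -4. Stack: [4, -4]
BINARY_OP * → 4 * -4 = -16. Stack: [-16]
STORE_FAST n → n=-16. Stack: []
LOAD_CONST → push 7. Stack: [7]
LOAD_FAST a → push -4. Stack: [7, -4]
BINARY_OP * → 7 * -4 = -28. Stack: [-28]
LOAD_FAST y → push 11. Stack: [-28, 11]
LOAD_CONST → push 7. Stack: [-28, 11, 7]
BINARY_OP + → 11 + 7 = 18. Stack: [-28, 18]
BINARY_OP - → -28 - 18 = -46. Stack: [-46]
STORE_FAST r → r=-46. Stack: []
LOAD_FAST_LOAD_FAST y,a → push 11,-4. Stack: [11, -4]
BINARY_OP & → 11 & -4 = 8. Stack: [8]
LOAD_FAST b → push 2. Stack: [8, 2]
BINARY_OP - → 8 - 2 = 6. Stack: [6]
STORE_FAST u → u=6. Stack: []
LOAD_FAST_LOAD_FAST u,u → push 6,6. Stack: [6, 6]
BINARY_OP * → 6 * 6 = 36. Stack: [36]
RETURN_VALUE → return 36.

36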